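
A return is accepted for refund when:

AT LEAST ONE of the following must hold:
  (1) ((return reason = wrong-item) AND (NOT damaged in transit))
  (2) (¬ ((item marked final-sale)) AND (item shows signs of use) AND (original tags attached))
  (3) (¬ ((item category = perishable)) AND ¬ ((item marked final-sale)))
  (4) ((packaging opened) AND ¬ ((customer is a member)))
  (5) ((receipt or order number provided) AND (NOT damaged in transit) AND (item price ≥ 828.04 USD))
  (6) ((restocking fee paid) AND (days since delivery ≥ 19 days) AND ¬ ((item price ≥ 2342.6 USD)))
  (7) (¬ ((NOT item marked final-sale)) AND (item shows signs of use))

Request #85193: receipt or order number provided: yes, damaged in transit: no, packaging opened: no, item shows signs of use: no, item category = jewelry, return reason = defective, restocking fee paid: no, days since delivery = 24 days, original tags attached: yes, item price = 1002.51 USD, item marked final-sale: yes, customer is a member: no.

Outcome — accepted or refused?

Accepted

Atomic conditions:
  return reason = wrong-item: defective == wrong-item is false
  NOT damaged in transit: no → true
  item marked final-sale: yes → true
  item shows signs of use: no → false
  original tags attached: yes → true
  item category = perishable: jewelry == perishable is false
  packaging opened: no → false
  customer is a member: no → false
  receipt or order number provided: yes → true
  item price ≥ 828.04 USD: 1002.51 ≥ 828.04 is true
  restocking fee paid: no → false
  days since delivery ≥ 19 days: 24 ≥ 19 is true
  item price ≥ 2342.6 USD: 1002.51 ≥ 2342.6 is false
  NOT item marked final-sale: yes → false
Combine:
[1] false AND true = false
[2.1] NOT true = false
[2] false AND false AND true = false
[3.1] NOT false = true
[3.2] NOT true = false
[3] true AND false = false
[4.2] NOT false = true
[4] false AND true = false
[5] true AND true AND true = true
[6.3] NOT false = true
[6] false AND true AND true = false
[7.1] NOT false = true
[7] true AND false = false
[root] false OR false OR false OR false OR true OR false OR false = true
Overall: true → accepted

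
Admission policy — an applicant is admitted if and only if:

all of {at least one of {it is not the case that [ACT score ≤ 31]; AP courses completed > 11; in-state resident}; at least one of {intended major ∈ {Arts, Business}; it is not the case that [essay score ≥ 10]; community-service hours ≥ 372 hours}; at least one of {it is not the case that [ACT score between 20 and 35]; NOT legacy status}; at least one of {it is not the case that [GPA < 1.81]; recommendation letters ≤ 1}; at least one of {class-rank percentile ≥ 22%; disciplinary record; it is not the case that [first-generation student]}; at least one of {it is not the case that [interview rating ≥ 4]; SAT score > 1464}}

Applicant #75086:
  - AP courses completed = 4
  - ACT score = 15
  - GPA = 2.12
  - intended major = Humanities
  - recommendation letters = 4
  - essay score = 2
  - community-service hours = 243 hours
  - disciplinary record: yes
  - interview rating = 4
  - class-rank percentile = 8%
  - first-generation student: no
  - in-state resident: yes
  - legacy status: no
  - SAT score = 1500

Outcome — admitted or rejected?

Admitted

Atomic conditions:
  ACT score ≤ 31: 15 ≤ 31 is true
  AP courses completed > 11: 4 > 11 is false
  in-state resident: yes → true
  intended major ∈ {Arts, Business}: Humanities is not in the set → false
  essay score ≥ 10: 2 ≥ 10 is false
  community-service hours ≥ 372 hours: 243 ≥ 372 is false
  ACT score between 20 and 35: 15 in [20, 35] is false
  NOT legacy status: no → true
  GPA < 1.81: 2.12 < 1.81 is false
  recommendation letters ≤ 1: 4 ≤ 1 is false
  class-rank percentile ≥ 22%: 8 ≥ 22 is false
  disciplinary record: yes → true
  first-generation student: no → false
  interview rating ≥ 4: 4 ≥ 4 is true
  SAT score > 1464: 1500 > 1464 is true
Combine:
[1.1] NOT true = false
[1] false OR false OR true = true
[2.2] NOT false = true
[2] false OR true OR false = true
[3.1] NOT false = true
[3] true OR true = true
[4.1] NOT false = true
[4] true OR false = true
[5.3] NOT false = true
[5] false OR true OR true = true
[6.1] NOT true = false
[6] false OR true = true
[root] true AND true AND true AND true AND true AND true = true
Overall: true → admitted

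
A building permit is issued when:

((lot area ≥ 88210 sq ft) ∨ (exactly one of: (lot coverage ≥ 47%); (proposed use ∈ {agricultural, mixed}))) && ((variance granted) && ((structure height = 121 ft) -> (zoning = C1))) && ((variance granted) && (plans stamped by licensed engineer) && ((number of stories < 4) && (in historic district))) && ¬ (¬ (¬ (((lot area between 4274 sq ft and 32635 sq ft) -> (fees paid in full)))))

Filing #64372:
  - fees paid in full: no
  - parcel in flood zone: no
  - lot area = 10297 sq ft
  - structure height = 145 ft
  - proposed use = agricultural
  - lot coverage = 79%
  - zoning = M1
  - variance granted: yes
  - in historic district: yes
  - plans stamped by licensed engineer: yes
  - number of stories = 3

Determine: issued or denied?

Atomic conditions:
  lot area ≥ 88210 sq ft: 10297 ≥ 88210 is false
  lot coverage ≥ 47%: 79 ≥ 47 is true
  proposed use ∈ {agricultural, mixed}: agricultural is in the set → true
  variance granted: yes → true
  structure height = 121 ft: 145 == 121 is false
  zoning = C1: M1 == C1 is false
  plans stamped by licensed engineer: yes → true
  number of stories < 4: 3 < 4 is true
  in historic district: yes → true
  lot area between 4274 sq ft and 32635 sq ft: 10297 in [4274, 32635] is true
  fees paid in full: no → false
Combine:
[1.2] exactly-one(true, true) = false
[1] false OR false = false
[2.2] false → false (antecedent false ⇒ implication holds) = true
[2] true AND true = true
[3.3] true AND true = true
[3] true AND true AND true = true
[4.1.1.1] true → false = false
[4.1.1] NOT false = true
[4.1] NOT true = false
[4] NOT false = true
[root] false AND true AND true AND true = false
Overall: false → denied

Denied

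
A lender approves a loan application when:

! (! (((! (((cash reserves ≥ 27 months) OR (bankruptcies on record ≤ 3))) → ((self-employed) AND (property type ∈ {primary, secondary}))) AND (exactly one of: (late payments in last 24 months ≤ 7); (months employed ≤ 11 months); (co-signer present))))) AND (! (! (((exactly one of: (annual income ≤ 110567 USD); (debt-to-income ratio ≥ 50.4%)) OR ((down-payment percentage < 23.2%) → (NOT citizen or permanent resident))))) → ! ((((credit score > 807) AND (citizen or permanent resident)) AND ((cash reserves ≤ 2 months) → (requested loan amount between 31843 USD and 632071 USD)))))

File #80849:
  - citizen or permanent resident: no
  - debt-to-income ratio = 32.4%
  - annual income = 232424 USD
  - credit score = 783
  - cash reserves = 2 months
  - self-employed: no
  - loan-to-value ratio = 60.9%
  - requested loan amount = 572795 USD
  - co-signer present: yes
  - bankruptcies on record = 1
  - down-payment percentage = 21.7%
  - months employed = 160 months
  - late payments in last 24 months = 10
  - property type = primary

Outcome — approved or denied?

Approved

Atomic conditions:
  cash reserves ≥ 27 months: 2 ≥ 27 is false
  bankruptcies on record ≤ 3: 1 ≤ 3 is true
  self-employed: no → false
  property type ∈ {primary, secondary}: primary is in the set → true
  late payments in last 24 months ≤ 7: 10 ≤ 7 is false
  months employed ≤ 11 months: 160 ≤ 11 is false
  co-signer present: yes → true
  annual income ≤ 110567 USD: 232424 ≤ 110567 is false
  debt-to-income ratio ≥ 50.4%: 32.4 ≥ 50.4 is false
  down-payment percentage < 23.2%: 21.7 < 23.2 is true
  NOT citizen or permanent resident: no → true
  credit score > 807: 783 > 807 is false
  citizen or permanent resident: no → false
  cash reserves ≤ 2 months: 2 ≤ 2 is true
  requested loan amount between 31843 USD and 632071 USD: 572795 in [31843, 632071] is true
Combine:
[1.1.1.1.1.1] false OR true = true
[1.1.1.1.1] NOT true = false
[1.1.1.1.2] false AND true = false
[1.1.1.1] false → false (antecedent false ⇒ implication holds) = true
[1.1.1.2] exactly-one(false, false, true) = true
[1.1.1] true AND true = true
[1.1] NOT true = false
[1] NOT false = true
[2.1.1.1.1] exactly-one(false, false) = false
[2.1.1.1.2] true → true = true
[2.1.1.1] false OR true = true
[2.1.1] NOT true = false
[2.1] NOT false = true
[2.2.1.1] false AND false = false
[2.2.1.2] true → true = true
[2.2.1] false AND true = false
[2.2] NOT false = true
[2] true → true = true
[root] true AND true = true
Overall: true → approved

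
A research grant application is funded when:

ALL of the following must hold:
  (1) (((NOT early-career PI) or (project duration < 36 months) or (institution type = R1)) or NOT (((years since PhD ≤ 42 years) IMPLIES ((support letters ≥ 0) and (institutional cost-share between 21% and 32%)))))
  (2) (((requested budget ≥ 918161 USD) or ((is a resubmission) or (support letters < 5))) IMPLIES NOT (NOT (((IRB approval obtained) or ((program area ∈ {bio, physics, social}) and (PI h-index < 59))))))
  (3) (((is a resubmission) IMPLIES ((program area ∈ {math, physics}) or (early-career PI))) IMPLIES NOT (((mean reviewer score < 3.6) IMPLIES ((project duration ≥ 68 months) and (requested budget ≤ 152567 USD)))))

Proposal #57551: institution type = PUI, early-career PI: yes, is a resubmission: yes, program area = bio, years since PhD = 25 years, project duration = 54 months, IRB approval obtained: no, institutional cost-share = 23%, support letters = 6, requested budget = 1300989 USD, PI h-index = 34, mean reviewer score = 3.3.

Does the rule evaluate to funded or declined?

Declined

Atomic conditions:
  NOT early-career PI: yes → false
  project duration < 36 months: 54 < 36 is false
  institution type = R1: PUI == R1 is false
  years since PhD ≤ 42 years: 25 ≤ 42 is true
  support letters ≥ 0: 6 ≥ 0 is true
  institutional cost-share between 21% and 32%: 23 in [21, 32] is true
  requested budget ≥ 918161 USD: 1300989 ≥ 918161 is true
  is a resubmission: yes → true
  support letters < 5: 6 < 5 is false
  IRB approval obtained: no → false
  program area ∈ {bio, physics, social}: bio is in the set → true
  PI h-index < 59: 34 < 59 is true
  program area ∈ {math, physics}: bio is not in the set → false
  early-career PI: yes → true
  mean reviewer score < 3.6: 3.3 < 3.6 is true
  project duration ≥ 68 months: 54 ≥ 68 is false
  requested budget ≤ 152567 USD: 1300989 ≤ 152567 is false
Combine:
[1.1] false OR false OR false = false
[1.2.1.2] true AND true = true
[1.2.1] true → true = true
[1.2] NOT true = false
[1] false OR false = false
[2.1.2] true OR false = true
[2.1] true OR true = true
[2.2.1.1.2] true AND true = true
[2.2.1.1] false OR true = true
[2.2.1] NOT true = false
[2.2] NOT false = true
[2] true → true = true
[3.1.2] false OR true = true
[3.1] true → true = true
[3.2.1.2] false AND false = false
[3.2.1] true → false = false
[3.2] NOT false = true
[3] true → true = true
[root] false AND true AND true = false
Overall: false → declined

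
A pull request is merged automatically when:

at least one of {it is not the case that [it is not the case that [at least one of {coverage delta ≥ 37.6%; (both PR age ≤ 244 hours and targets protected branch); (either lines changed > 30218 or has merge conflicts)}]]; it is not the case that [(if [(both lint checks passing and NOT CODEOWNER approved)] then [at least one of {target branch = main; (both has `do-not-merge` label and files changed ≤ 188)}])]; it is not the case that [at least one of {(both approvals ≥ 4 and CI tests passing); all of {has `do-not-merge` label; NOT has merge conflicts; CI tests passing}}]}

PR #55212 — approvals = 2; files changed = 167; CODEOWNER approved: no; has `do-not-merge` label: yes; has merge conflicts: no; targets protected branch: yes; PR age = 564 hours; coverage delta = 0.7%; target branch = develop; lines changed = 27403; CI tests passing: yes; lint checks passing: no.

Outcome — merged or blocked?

Atomic conditions:
  coverage delta ≥ 37.6%: 0.7 ≥ 37.6 is false
  PR age ≤ 244 hours: 564 ≤ 244 is false
  targets protected branch: yes → true
  lines changed > 30218: 27403 > 30218 is false
  has merge conflicts: no → false
  lint checks passing: no → false
  NOT CODEOWNER approved: no → true
  target branch = main: develop == main is false
  has `do-not-merge` label: yes → true
  files changed ≤ 188: 167 ≤ 188 is true
  approvals ≥ 4: 2 ≥ 4 is false
  CI tests passing: yes → true
  NOT has merge conflicts: no → true
Combine:
[1.1.1.2] false AND true = false
[1.1.1.3] false OR false = false
[1.1.1] false OR false OR false = false
[1.1] NOT false = true
[1] NOT true = false
[2.1.1] false AND true = false
[2.1.2.2] true AND true = true
[2.1.2] false OR true = true
[2.1] false → true (antecedent false ⇒ implication holds) = true
[2] NOT true = false
[3.1.1] false AND true = false
[3.1.2] true AND true AND true = true
[3.1] false OR true = true
[3] NOT true = false
[root] false OR false OR false = false
Overall: false → blocked

Blocked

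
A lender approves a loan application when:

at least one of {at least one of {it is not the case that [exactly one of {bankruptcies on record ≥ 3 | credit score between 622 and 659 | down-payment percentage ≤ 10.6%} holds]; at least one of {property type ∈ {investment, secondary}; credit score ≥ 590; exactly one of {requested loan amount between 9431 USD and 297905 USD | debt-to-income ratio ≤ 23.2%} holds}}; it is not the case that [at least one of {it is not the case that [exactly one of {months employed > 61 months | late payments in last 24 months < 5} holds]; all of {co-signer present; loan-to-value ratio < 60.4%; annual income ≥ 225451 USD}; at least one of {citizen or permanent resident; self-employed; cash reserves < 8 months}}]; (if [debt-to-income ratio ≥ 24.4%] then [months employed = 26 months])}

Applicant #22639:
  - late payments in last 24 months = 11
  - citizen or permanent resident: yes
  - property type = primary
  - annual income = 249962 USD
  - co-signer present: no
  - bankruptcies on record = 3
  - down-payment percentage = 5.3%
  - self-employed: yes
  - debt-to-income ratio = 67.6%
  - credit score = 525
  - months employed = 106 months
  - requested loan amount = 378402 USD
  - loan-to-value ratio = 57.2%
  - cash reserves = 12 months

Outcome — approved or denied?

Atomic conditions:
  bankruptcies on record ≥ 3: 3 ≥ 3 is true
  credit score between 622 and 659: 525 in [622, 659] is false
  down-payment percentage ≤ 10.6%: 5.3 ≤ 10.6 is true
  property type ∈ {investment, secondary}: primary is not in the set → false
  credit score ≥ 590: 525 ≥ 590 is false
  requested loan amount between 9431 USD and 297905 USD: 378402 in [9431, 297905] is false
  debt-to-income ratio ≤ 23.2%: 67.6 ≤ 23.2 is false
  months employed > 61 months: 106 > 61 is true
  late payments in last 24 months < 5: 11 < 5 is false
  co-signer present: no → false
  loan-to-value ratio < 60.4%: 57.2 < 60.4 is true
  annual income ≥ 225451 USD: 249962 ≥ 225451 is true
  citizen or permanent resident: yes → true
  self-employed: yes → true
  cash reserves < 8 months: 12 < 8 is false
  debt-to-income ratio ≥ 24.4%: 67.6 ≥ 24.4 is true
  months employed = 26 months: 106 == 26 is false
Combine:
[1.1.1] exactly-one(true, false, true) = false
[1.1] NOT false = true
[1.2.3] exactly-one(false, false) = false
[1.2] false OR false OR false = false
[1] true OR false = true
[2.1.1.1] exactly-one(true, false) = true
[2.1.1] NOT true = false
[2.1.2] false AND true AND true = false
[2.1.3] true OR true OR false = true
[2.1] false OR false OR true = true
[2] NOT true = false
[3] true → false = false
[root] true OR false OR false = true
Overall: true → approved

Approved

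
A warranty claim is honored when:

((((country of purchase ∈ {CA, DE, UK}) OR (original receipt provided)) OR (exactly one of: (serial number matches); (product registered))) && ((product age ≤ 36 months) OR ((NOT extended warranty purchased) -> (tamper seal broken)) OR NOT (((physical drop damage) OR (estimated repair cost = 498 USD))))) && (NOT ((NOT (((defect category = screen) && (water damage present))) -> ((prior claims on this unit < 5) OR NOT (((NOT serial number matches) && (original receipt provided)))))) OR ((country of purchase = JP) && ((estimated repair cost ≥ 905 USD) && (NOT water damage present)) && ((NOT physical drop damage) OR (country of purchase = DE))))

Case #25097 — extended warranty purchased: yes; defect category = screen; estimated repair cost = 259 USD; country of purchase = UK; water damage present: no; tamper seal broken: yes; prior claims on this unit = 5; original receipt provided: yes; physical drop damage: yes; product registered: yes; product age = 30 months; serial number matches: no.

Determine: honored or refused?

Honored

Atomic conditions:
  country of purchase ∈ {CA, DE, UK}: UK is in the set → true
  original receipt provided: yes → true
  serial number matches: no → false
  product registered: yes → true
  product age ≤ 36 months: 30 ≤ 36 is true
  NOT extended warranty purchased: yes → false
  tamper seal broken: yes → true
  physical drop damage: yes → true
  estimated repair cost = 498 USD: 259 == 498 is false
  defect category = screen: screen == screen is true
  water damage present: no → false
  prior claims on this unit < 5: 5 < 5 is false
  NOT serial number matches: no → true
  country of purchase = JP: UK == JP is false
  estimated repair cost ≥ 905 USD: 259 ≥ 905 is false
  NOT water damage present: no → true
  NOT physical drop damage: yes → false
  country of purchase = DE: UK == DE is false
Combine:
[1.1.1] true OR true = true
[1.1.2] exactly-one(false, true) = true
[1.1] true OR true = true
[1.2.2] false → true (antecedent false ⇒ implication holds) = true
[1.2.3.1] true OR false = true
[1.2.3] NOT true = false
[1.2] true OR true OR false = true
[1] true AND true = true
[2.1.1.1.1] true AND false = false
[2.1.1.1] NOT false = true
[2.1.1.2.2.1] true AND true = true
[2.1.1.2.2] NOT true = false
[2.1.1.2] false OR false = false
[2.1.1] true → false = false
[2.1] NOT false = true
[2.2.2] false AND true = false
[2.2.3] false OR false = false
[2.2] false AND false AND false = false
[2] true OR false = true
[root] true AND true = true
Overall: true → honored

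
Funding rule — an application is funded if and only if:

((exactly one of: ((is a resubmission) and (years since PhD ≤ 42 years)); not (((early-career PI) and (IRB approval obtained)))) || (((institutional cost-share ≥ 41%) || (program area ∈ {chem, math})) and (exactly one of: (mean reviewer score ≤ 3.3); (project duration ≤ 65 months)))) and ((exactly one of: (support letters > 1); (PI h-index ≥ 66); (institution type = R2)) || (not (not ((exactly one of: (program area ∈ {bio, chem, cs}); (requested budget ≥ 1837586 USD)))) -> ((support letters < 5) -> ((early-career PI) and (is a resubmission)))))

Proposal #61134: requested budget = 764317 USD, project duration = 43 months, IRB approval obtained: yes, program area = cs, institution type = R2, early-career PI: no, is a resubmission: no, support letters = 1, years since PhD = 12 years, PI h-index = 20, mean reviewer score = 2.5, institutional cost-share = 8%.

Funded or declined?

Funded

Atomic conditions:
  is a resubmission: no → false
  years since PhD ≤ 42 years: 12 ≤ 42 is true
  early-career PI: no → false
  IRB approval obtained: yes → true
  institutional cost-share ≥ 41%: 8 ≥ 41 is false
  program area ∈ {chem, math}: cs is not in the set → false
  mean reviewer score ≤ 3.3: 2.5 ≤ 3.3 is true
  project duration ≤ 65 months: 43 ≤ 65 is true
  support letters > 1: 1 > 1 is false
  PI h-index ≥ 66: 20 ≥ 66 is false
  institution type = R2: R2 == R2 is true
  program area ∈ {bio, chem, cs}: cs is in the set → true
  requested budget ≥ 1837586 USD: 764317 ≥ 1837586 is false
  support letters < 5: 1 < 5 is true
Combine:
[1.1.1] false AND true = false
[1.1.2.1] false AND true = false
[1.1.2] NOT false = true
[1.1] exactly-one(false, true) = true
[1.2.1] false OR false = false
[1.2.2] exactly-one(true, true) = false
[1.2] false AND false = false
[1] true OR false = true
[2.1] exactly-one(false, false, true) = true
[2.2.1.1.1] exactly-one(true, false) = true
[2.2.1.1] NOT true = false
[2.2.1] NOT false = true
[2.2.2.2] false AND false = false
[2.2.2] true → false = false
[2.2] true → false = false
[2] true OR false = true
[root] true AND true = true
Overall: true → funded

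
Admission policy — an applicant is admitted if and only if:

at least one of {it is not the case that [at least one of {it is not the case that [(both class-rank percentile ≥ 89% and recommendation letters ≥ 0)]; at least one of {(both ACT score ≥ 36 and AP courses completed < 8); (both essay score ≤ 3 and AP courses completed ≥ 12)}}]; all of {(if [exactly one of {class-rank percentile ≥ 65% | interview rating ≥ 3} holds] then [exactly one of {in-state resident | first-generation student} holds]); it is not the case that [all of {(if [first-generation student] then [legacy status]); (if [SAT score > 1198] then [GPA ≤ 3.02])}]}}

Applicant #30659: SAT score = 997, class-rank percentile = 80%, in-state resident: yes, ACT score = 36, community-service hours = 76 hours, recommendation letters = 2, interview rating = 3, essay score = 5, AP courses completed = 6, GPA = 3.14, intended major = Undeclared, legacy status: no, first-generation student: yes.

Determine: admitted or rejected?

Atomic conditions:
  class-rank percentile ≥ 89%: 80 ≥ 89 is false
  recommendation letters ≥ 0: 2 ≥ 0 is true
  ACT score ≥ 36: 36 ≥ 36 is true
  AP courses completed < 8: 6 < 8 is true
  essay score ≤ 3: 5 ≤ 3 is false
  AP courses completed ≥ 12: 6 ≥ 12 is false
  class-rank percentile ≥ 65%: 80 ≥ 65 is true
  interview rating ≥ 3: 3 ≥ 3 is true
  in-state resident: yes → true
  first-generation student: yes → true
  legacy status: no → false
  SAT score > 1198: 997 > 1198 is false
  GPA ≤ 3.02: 3.14 ≤ 3.02 is false
Combine:
[1.1.1.1] false AND true = false
[1.1.1] NOT false = true
[1.1.2.1] true AND true = true
[1.1.2.2] false AND false = false
[1.1.2] true OR false = true
[1.1] true OR true = true
[1] NOT true = false
[2.1.1] exactly-one(true, true) = false
[2.1.2] exactly-one(true, true) = false
[2.1] false → false (antecedent false ⇒ implication holds) = true
[2.2.1.1] true → false = false
[2.2.1.2] false → false (antecedent false ⇒ implication holds) = true
[2.2.1] false AND true = false
[2.2] NOT false = true
[2] true AND true = true
[root] false OR true = true
Overall: true → admitted

Admitted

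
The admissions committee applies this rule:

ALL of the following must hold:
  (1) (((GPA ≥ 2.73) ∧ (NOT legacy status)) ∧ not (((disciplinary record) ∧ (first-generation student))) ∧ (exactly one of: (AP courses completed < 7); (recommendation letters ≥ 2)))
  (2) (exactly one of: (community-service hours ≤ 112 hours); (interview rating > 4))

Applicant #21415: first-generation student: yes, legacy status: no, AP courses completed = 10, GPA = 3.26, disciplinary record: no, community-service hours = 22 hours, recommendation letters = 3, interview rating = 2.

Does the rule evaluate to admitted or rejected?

Atomic conditions:
  GPA ≥ 2.73: 3.26 ≥ 2.73 is true
  NOT legacy status: no → true
  disciplinary record: no → false
  first-generation student: yes → true
  AP courses completed < 7: 10 < 7 is false
  recommendation letters ≥ 2: 3 ≥ 2 is true
  community-service hours ≤ 112 hours: 22 ≤ 112 is true
  interview rating > 4: 2 > 4 is false
Combine:
[1.1] true AND true = true
[1.2.1] false AND true = false
[1.2] NOT false = true
[1.3] exactly-one(false, true) = true
[1] true AND true AND true = true
[2] exactly-one(true, false) = true
[root] true AND true = true
Overall: true → admitted

Admitted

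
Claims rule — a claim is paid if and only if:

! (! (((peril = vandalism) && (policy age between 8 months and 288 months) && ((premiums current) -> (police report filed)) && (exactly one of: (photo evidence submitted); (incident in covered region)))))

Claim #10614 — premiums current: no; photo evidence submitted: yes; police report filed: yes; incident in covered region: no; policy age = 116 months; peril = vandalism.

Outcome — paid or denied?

Atomic conditions:
  peril = vandalism: vandalism == vandalism is true
  policy age between 8 months and 288 months: 116 in [8, 288] is true
  premiums current: no → false
  police report filed: yes → true
  photo evidence submitted: yes → true
  incident in covered region: no → false
Combine:
[1.1.3] false → true (antecedent false ⇒ implication holds) = true
[1.1.4] exactly-one(true, false) = true
[1.1] true AND true AND true AND true = true
[1] NOT true = false
[root] NOT false = true
Overall: true → paid

Paid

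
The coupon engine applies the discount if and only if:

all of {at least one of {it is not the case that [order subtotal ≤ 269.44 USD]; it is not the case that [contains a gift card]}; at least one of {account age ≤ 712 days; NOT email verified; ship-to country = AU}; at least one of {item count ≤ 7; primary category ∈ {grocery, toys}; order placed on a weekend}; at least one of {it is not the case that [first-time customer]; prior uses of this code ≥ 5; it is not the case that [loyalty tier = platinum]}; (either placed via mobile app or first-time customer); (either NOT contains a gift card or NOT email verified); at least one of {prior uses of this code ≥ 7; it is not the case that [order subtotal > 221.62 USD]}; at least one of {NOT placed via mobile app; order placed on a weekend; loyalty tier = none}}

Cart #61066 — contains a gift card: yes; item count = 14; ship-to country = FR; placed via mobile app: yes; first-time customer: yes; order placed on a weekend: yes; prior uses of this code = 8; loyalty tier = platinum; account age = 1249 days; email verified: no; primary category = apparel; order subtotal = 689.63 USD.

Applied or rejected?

Applied

Atomic conditions:
  order subtotal ≤ 269.44 USD: 689.63 ≤ 269.44 is false
  contains a gift card: yes → true
  account age ≤ 712 days: 1249 ≤ 712 is false
  NOT email verified: no → true
  ship-to country = AU: FR == AU is false
  item count ≤ 7: 14 ≤ 7 is false
  primary category ∈ {grocery, toys}: apparel is not in the set → false
  order placed on a weekend: yes → true
  first-time customer: yes → true
  prior uses of this code ≥ 5: 8 ≥ 5 is true
  loyalty tier = platinum: platinum == platinum is true
  placed via mobile app: yes → true
  NOT contains a gift card: yes → false
  prior uses of this code ≥ 7: 8 ≥ 7 is true
  order subtotal > 221.62 USD: 689.63 > 221.62 is true
  NOT placed via mobile app: yes → false
  loyalty tier = none: platinum == none is false
Combine:
[1.1] NOT false = true
[1.2] NOT true = false
[1] true OR false = true
[2] false OR true OR false = true
[3] false OR false OR true = true
[4.1] NOT true = false
[4.3] NOT true = false
[4] false OR true OR false = true
[5] true OR true = true
[6] false OR true = true
[7.2] NOT true = false
[7] true OR false = true
[8] false OR true OR false = true
[root] true AND true AND true AND true AND true AND true AND true AND true = true
Overall: true → applied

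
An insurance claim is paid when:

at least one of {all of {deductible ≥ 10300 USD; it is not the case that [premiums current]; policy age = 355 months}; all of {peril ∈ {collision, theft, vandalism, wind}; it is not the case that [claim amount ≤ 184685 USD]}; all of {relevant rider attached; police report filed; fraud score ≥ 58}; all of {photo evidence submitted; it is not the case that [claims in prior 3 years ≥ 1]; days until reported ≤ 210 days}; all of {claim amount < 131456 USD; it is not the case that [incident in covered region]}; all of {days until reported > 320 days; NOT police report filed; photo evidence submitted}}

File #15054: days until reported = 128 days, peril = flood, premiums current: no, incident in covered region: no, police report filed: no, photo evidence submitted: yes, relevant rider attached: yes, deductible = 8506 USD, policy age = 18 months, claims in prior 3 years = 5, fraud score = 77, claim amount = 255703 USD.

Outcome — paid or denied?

Atomic conditions:
  deductible ≥ 10300 USD: 8506 ≥ 10300 is false
  premiums current: no → false
  policy age = 355 months: 18 == 355 is false
  peril ∈ {collision, theft, vandalism, wind}: flood is not in the set → false
  claim amount ≤ 184685 USD: 255703 ≤ 184685 is false
  relevant rider attached: yes → true
  police report filed: no → false
  fraud score ≥ 58: 77 ≥ 58 is true
  photo evidence submitted: yes → true
  claims in prior 3 years ≥ 1: 5 ≥ 1 is true
  days until reported ≤ 210 days: 128 ≤ 210 is true
  claim amount < 131456 USD: 255703 < 131456 is false
  incident in covered region: no → false
  days until reported > 320 days: 128 > 320 is false
  NOT police report filed: no → true
Combine:
[1.2] NOT false = true
[1] false AND true AND false = false
[2.2] NOT false = true
[2] false AND true = false
[3] true AND false AND true = false
[4.2] NOT true = false
[4] true AND false AND true = false
[5.2] NOT false = true
[5] false AND true = false
[6] false AND true AND true = false
[root] false OR false OR false OR false OR false OR false = false
Overall: false → denied

Denied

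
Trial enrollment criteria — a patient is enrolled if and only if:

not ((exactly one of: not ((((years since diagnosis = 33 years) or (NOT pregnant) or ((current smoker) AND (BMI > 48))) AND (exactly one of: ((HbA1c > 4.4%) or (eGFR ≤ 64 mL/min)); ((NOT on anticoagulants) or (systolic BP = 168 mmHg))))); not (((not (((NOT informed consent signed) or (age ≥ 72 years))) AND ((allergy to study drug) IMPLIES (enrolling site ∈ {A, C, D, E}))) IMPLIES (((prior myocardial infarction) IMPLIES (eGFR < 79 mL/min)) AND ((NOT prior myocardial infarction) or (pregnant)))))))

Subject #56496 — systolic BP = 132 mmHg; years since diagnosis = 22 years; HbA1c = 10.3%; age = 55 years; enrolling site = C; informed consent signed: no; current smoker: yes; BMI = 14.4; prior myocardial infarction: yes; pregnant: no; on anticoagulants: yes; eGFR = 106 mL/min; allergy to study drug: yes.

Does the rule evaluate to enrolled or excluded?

Enrolled

Atomic conditions:
  years since diagnosis = 33 years: 22 == 33 is false
  NOT pregnant: no → true
  current smoker: yes → true
  BMI > 48: 14.4 > 48 is false
  HbA1c > 4.4%: 10.3 > 4.4 is true
  eGFR ≤ 64 mL/min: 106 ≤ 64 is false
  NOT on anticoagulants: yes → false
  systolic BP = 168 mmHg: 132 == 168 is false
  NOT informed consent signed: no → true
  age ≥ 72 years: 55 ≥ 72 is false
  allergy to study drug: yes → true
  enrolling site ∈ {A, C, D, E}: C is in the set → true
  prior myocardial infarction: yes → true
  eGFR < 79 mL/min: 106 < 79 is false
  NOT prior myocardial infarction: yes → false
  pregnant: no → false
Combine:
[1.1.1.1.3] true AND false = false
[1.1.1.1] false OR true OR false = true
[1.1.1.2.1] true OR false = true
[1.1.1.2.2] false OR false = false
[1.1.1.2] exactly-one(true, false) = true
[1.1.1] true AND true = true
[1.1] NOT true = false
[1.2.1.1.1.1] true OR false = true
[1.2.1.1.1] NOT true = false
[1.2.1.1.2] true → true = true
[1.2.1.1] false AND true = false
[1.2.1.2.1] true → false = false
[1.2.1.2.2] false OR false = false
[1.2.1.2] false AND false = false
[1.2.1] false → false (antecedent false ⇒ implication holds) = true
[1.2] NOT true = false
[1] exactly-one(false, false) = false
[root] NOT false = true
Overall: true → enrolled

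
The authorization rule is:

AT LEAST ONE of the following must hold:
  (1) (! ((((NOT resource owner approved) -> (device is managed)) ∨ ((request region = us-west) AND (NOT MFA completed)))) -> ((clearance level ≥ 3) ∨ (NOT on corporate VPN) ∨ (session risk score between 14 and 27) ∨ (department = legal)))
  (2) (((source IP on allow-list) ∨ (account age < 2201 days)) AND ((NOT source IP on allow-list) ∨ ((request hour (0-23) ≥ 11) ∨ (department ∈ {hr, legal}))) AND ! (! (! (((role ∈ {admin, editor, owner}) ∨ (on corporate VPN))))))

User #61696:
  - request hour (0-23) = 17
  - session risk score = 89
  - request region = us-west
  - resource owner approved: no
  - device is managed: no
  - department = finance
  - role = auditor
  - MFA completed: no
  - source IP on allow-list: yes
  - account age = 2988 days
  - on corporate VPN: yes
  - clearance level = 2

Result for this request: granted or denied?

Atomic conditions:
  NOT resource owner approved: no → true
  device is managed: no → false
  request region = us-west: us-west == us-west is true
  NOT MFA completed: no → true
  clearance level ≥ 3: 2 ≥ 3 is false
  NOT on corporate VPN: yes → false
  session risk score between 14 and 27: 89 in [14, 27] is false
  department = legal: finance == legal is false
  source IP on allow-list: yes → true
  account age < 2201 days: 2988 < 2201 is false
  NOT source IP on allow-list: yes → false
  request hour (0-23) ≥ 11: 17 ≥ 11 is true
  department ∈ {hr, legal}: finance is not in the set → false
  role ∈ {admin, editor, owner}: auditor is not in the set → false
  on corporate VPN: yes → true
Combine:
[1.1.1.1] true → false = false
[1.1.1.2] true AND true = true
[1.1.1] false OR true = true
[1.1] NOT true = false
[1.2] false OR false OR false OR false = false
[1] false → false (antecedent false ⇒ implication holds) = true
[2.1] true OR false = true
[2.2.2] true OR false = true
[2.2] false OR true = true
[2.3.1.1.1] false OR true = true
[2.3.1.1] NOT true = false
[2.3.1] NOT false = true
[2.3] NOT true = false
[2] true AND true AND false = false
[root] true OR false = true
Overall: true → granted

Granted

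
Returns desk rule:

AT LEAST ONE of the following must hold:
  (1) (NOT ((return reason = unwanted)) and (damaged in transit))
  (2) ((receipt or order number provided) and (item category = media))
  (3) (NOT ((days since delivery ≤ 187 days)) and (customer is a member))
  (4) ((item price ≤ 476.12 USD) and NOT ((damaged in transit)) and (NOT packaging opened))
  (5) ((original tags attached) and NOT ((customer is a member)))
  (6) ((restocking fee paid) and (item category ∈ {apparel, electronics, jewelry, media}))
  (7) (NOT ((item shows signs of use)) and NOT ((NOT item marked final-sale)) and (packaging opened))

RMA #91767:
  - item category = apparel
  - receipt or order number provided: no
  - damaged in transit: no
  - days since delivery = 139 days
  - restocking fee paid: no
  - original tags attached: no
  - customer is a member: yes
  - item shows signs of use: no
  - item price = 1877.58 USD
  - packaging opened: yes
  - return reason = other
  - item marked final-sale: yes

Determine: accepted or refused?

Atomic conditions:
  return reason = unwanted: other == unwanted is false
  damaged in transit: no → false
  receipt or order number provided: no → false
  item category = media: apparel == media is false
  days since delivery ≤ 187 days: 139 ≤ 187 is true
  customer is a member: yes → true
  item price ≤ 476.12 USD: 1877.58 ≤ 476.12 is false
  NOT packaging opened: yes → false
  original tags attached: no → false
  restocking fee paid: no → false
  item category ∈ {apparel, electronics, jewelry, media}: apparel is in the set → true
  item shows signs of use: no → false
  NOT item marked final-sale: yes → false
  packaging opened: yes → true
Combine:
[1.1] NOT false = true
[1] true AND false = false
[2] false AND false = false
[3.1] NOT true = false
[3] false AND true = false
[4.2] NOT false = true
[4] false AND true AND false = false
[5.2] NOT true = false
[5] false AND false = false
[6] false AND true = false
[7.1] NOT false = true
[7.2] NOT false = true
[7] true AND true AND true = true
[root] false OR false OR false OR false OR false OR false OR true = true
Overall: true → accepted

Accepted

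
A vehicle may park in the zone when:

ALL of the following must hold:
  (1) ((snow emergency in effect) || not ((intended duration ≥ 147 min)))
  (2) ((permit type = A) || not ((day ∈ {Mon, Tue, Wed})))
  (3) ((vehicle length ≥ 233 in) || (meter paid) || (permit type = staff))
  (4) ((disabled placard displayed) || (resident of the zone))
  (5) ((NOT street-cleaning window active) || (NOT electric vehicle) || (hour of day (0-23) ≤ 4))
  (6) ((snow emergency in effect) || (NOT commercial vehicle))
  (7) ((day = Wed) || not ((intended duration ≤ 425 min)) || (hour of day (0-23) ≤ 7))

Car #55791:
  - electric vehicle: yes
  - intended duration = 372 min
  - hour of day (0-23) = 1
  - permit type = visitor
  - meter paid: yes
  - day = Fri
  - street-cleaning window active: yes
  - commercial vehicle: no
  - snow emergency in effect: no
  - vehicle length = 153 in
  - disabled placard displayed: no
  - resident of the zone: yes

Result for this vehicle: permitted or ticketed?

Ticketed

Atomic conditions:
  snow emergency in effect: no → false
  intended duration ≥ 147 min: 372 ≥ 147 is true
  permit type = A: visitor == A is false
  day ∈ {Mon, Tue, Wed}: Fri is not in the set → false
  vehicle length ≥ 233 in: 153 ≥ 233 is false
  meter paid: yes → true
  permit type = staff: visitor == staff is false
  disabled placard displayed: no → false
  resident of the zone: yes → true
  NOT street-cleaning window active: yes → false
  NOT electric vehicle: yes → false
  hour of day (0-23) ≤ 4: 1 ≤ 4 is true
  NOT commercial vehicle: no → true
  day = Wed: Fri == Wed is false
  intended duration ≤ 425 min: 372 ≤ 425 is true
  hour of day (0-23) ≤ 7: 1 ≤ 7 is true
Combine:
[1.2] NOT true = false
[1] false OR false = false
[2.2] NOT false = true
[2] false OR true = true
[3] false OR true OR false = true
[4] false OR true = true
[5] false OR false OR true = true
[6] false OR true = true
[7.2] NOT true = false
[7] false OR false OR true = true
[root] false AND true AND true AND true AND true AND true AND true = false
Overall: false → ticketed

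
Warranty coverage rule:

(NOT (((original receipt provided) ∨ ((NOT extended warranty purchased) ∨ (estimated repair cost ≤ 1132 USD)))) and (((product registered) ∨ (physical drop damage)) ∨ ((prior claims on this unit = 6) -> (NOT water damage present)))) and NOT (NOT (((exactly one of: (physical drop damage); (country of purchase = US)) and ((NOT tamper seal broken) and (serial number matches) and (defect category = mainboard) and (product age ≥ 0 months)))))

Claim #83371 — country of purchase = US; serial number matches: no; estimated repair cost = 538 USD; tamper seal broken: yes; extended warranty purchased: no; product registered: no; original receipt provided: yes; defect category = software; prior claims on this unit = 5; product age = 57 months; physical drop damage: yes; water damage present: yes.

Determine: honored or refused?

Refused

Atomic conditions:
  original receipt provided: yes → true
  NOT extended warranty purchased: no → true
  estimated repair cost ≤ 1132 USD: 538 ≤ 1132 is true
  product registered: no → false
  physical drop damage: yes → true
  prior claims on this unit = 6: 5 == 6 is false
  NOT water damage present: yes → false
  country of purchase = US: US == US is true
  NOT tamper seal broken: yes → false
  serial number matches: no → false
  defect category = mainboard: software == mainboard is false
  product age ≥ 0 months: 57 ≥ 0 is true
Combine:
[1.1.1.2] true OR true = true
[1.1.1] true OR true = true
[1.1] NOT true = false
[1.2.1] false OR true = true
[1.2.2] false → false (antecedent false ⇒ implication holds) = true
[1.2] true OR true = true
[1] false AND true = false
[2.1.1.1] exactly-one(true, true) = false
[2.1.1.2] false AND false AND false AND true = false
[2.1.1] false AND false = false
[2.1] NOT false = true
[2] NOT true = false
[root] false AND false = false
Overall: false → refused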